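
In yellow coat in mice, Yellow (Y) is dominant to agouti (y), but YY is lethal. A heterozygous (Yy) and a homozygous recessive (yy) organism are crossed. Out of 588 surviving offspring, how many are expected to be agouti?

Cross: Yy × yy
Punnett square offspring (before lethality): 2 Yy, 2 yy
No YY offspring are produced in this cross.
agouti: 2 out of 4 → fraction 1/2
Expected count = 1/2 × 588 = 294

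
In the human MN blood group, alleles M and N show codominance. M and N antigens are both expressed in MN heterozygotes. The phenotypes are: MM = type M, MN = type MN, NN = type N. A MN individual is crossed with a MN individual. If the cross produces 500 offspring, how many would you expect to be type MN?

Punnett square for MN × MN:
Offspring genotypes: 1 MM, 2 MN, 1 NN
Phenotype counts: 1 type M, 2 type MN, 1 type N
type MN: 2 out of 4 → fraction 1/2
Expected count = 1/2 × 500 = 250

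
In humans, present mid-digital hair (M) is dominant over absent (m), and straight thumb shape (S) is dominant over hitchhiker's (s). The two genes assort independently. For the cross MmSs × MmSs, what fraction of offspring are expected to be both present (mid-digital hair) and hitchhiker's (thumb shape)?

Dihybrid cross MmSs × MmSs — consider each gene separately:
mid-digital hair: Mm × Mm → 1 MM, 2 Mm, 1 mm → 3 M_ : 1 mm (out of 4)
thumb shape: Ss × Ss → 1 SS, 2 Ss, 1 ss → 3 S_ : 1 ss (out of 4)
Looking for: present (M_) and hitchhiker's (ss)
P(present) = 3/4, P(hitchhiker's) = 1/4
P(both) = 3/4 × 1/4 = 3/16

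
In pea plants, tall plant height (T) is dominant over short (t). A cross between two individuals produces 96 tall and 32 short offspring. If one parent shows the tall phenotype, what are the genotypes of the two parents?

Observed offspring: 96 tall, 32 short
The observed ratio simplifies to 3:1. Short (tt) offspring appear, so each parent must contribute one t allele. The parent stated to show tall carries T, so it is Tt. The other parent is then either Tt or tt: Tt × tt would give a 1:1 split, whereas Tt × Tt gives 3:1 — matching the data. So both parents are heterozygous (Tt × Tt).
Parent genotypes: Tt × Tt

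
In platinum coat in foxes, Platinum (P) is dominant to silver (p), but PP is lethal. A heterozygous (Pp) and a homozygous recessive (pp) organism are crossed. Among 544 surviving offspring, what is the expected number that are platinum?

Cross: Pp × pp
Punnett square offspring (before lethality): 2 Pp, 2 pp
No PP offspring are produced in this cross.
platinum: 2 out of 4 → fraction 1/2
Expected count = 1/2 × 544 = 272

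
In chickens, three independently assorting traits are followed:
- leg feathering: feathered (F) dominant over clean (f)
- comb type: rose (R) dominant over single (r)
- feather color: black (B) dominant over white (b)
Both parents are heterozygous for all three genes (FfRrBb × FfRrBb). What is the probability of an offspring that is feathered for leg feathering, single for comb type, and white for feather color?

Trihybrid cross: FfRrBb × FfRrBb
Each trait segregates independently with a 3:1 phenotypic ratio, so each gene contributes 3/4 (dominant) or 1/4 (recessive).
Target: feathered (leg feathering), single (comb type), white (feather color)
Probability = product of independent per-trait probabilities
= 3/4 × 1/4 × 1/4 = 3/64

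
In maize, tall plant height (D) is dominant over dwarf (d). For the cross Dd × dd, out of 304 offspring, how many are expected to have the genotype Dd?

Punnett square for Dd × dd:
Offspring genotypes: 2 Dd, 2 dd
Total offspring: 4
Count with target: 2
Probability: 2/4 = 1/2
Expected count = 1/2 × 304 = 152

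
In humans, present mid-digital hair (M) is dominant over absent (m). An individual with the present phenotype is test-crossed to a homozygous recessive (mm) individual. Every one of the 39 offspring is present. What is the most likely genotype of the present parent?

Test cross: ? × mm
All offspring are present.
If the unknown parent were heterozygous (Mm), about half of 39 offspring would be absent; none are. The unknown parent is most likely homozygous dominant (MM).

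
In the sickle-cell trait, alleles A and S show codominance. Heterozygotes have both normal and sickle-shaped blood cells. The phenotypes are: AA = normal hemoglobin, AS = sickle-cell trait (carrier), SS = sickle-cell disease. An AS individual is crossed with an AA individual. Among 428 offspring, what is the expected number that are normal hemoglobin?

Punnett square for AS × AA:
Offspring genotypes: 2 AA, 2 AS
Phenotype counts: 2 normal hemoglobin, 2 sickle-cell trait (carrier)
normal hemoglobin: 2 out of 4 → fraction 1/2
Expected count = 1/2 × 428 = 214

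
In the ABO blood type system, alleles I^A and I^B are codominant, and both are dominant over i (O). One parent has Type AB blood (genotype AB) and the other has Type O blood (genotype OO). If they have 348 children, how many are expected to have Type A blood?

Cross: AB × OO
Possible offspring genotypes: 2 AO, 2 BO
Blood type counts: 2 Type A, 2 Type B
Probability of Type A: 2/4 = 1/2
Expected count = 1/2 × 348 = 174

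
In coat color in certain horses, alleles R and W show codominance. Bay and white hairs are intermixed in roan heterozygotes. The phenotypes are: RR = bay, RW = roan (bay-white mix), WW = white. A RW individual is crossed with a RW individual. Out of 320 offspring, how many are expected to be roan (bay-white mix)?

Punnett square for RW × RW:
Offspring genotypes: 1 RR, 2 RW, 1 WW
Phenotype counts: 1 bay, 2 roan (bay-white mix), 1 white
roan (bay-white mix): 2 out of 4 → fraction 1/2
Expected count = 1/2 × 320 = 160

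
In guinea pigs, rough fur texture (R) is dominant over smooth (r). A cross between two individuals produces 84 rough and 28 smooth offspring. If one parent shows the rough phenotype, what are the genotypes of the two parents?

Observed offspring: 84 rough, 28 smooth
The observed ratio simplifies to 3:1. Smooth (rr) offspring appear, so each parent must contribute one r allele. The parent stated to show rough carries R, so it is Rr. The other parent is then either Rr or rr: Rr × rr would give a 1:1 split, whereas Rr × Rr gives 3:1 — matching the data. So both parents are heterozygous (Rr × Rr).
Parent genotypes: Rr × Rr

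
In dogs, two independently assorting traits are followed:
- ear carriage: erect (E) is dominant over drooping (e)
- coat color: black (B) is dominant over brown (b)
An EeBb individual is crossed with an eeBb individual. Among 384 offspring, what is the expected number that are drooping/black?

Dihybrid cross EeBb × eeBb — consider each gene separately:
ear carriage: Ee × ee → 2 Ee, 2 ee → 2 E_ : 2 ee (out of 4)
coat color: Bb × Bb → 1 BB, 2 Bb, 1 bb → 3 B_ : 1 bb (out of 4)
Combine (counts out of 4 × 4 = 16): erect/black (E_B_) = 2×3 = 6; erect/brown (E_bb) = 2×1 = 2; drooping/black (eeB_) = 2×3 = 6; drooping/brown (eebb) = 2×1 = 2
Phenotype counts (out of 16): 6 erect/black, 2 erect/brown, 6 drooping/black, 2 drooping/brown
drooping/black: 6 out of 16 → fraction 3/8
Expected count = 3/8 × 384 = 144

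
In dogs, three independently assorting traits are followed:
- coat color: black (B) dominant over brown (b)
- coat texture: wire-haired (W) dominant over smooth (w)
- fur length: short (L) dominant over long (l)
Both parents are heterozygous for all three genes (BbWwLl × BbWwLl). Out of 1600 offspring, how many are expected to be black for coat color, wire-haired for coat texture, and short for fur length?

Trihybrid cross: BbWwLl × BbWwLl
Each trait segregates independently with a 3:1 phenotypic ratio, so each gene contributes 3/4 (dominant) or 1/4 (recessive).
Target: black (coat color), wire-haired (coat texture), short (fur length)
Probability = product of independent per-trait probabilities
= 3/4 × 3/4 × 3/4 = 27/64
Expected count = 27/64 × 1600 = 675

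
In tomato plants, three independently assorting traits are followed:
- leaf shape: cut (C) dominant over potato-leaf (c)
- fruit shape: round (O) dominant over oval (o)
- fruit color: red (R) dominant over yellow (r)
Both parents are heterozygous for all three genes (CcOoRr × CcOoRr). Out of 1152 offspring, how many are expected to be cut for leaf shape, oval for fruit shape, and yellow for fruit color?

Trihybrid cross: CcOoRr × CcOoRr
Each trait segregates independently with a 3:1 phenotypic ratio, so each gene contributes 3/4 (dominant) or 1/4 (recessive).
Target: cut (leaf shape), oval (fruit shape), yellow (fruit color)
Probability = product of independent per-trait probabilities
= 3/4 × 1/4 × 1/4 = 3/64
Expected count = 3/64 × 1152 = 54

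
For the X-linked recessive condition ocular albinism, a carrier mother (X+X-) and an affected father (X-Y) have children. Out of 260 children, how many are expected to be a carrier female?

Cross: X+X- × X-Y
Offspring: 1 X+X-, 1 X+Y, 1 X-X-, 1 X-Y
Probability of a carrier female: 1/4
Expected count = 1/4 × 260 = 65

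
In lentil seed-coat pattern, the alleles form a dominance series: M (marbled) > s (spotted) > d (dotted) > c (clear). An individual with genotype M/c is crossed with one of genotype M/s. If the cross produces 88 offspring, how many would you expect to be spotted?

Cross: M/c × M/s
Allele dominance: M > s > d > c
Offspring genotypes: 1 M/M, 1 M/s, 1 M/c, 1 s/c
Phenotype counts: 3 marbled, 1 spotted
spotted: 1 out of 4 → fraction 1/4
Expected count = 1/4 × 88 = 22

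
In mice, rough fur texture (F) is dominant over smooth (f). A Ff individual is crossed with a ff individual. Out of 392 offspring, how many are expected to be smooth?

Punnett square for Ff × ff:
Offspring genotypes: 2 Ff, 2 ff
rough: 2, smooth: 2
smooth: 2 out of 4 → fraction 1/2
Expected count = 1/2 × 392 = 196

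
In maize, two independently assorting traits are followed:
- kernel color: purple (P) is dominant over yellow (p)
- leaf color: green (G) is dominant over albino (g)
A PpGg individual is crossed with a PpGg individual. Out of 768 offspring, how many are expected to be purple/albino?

Dihybrid cross PpGg × PpGg — consider each gene separately:
kernel color: Pp × Pp → 1 PP, 2 Pp, 1 pp → 3 P_ : 1 pp (out of 4)
leaf color: Gg × Gg → 1 GG, 2 Gg, 1 gg → 3 G_ : 1 gg (out of 4)
Combine (counts out of 4 × 4 = 16): purple/green (P_G_) = 3×3 = 9; purple/albino (P_gg) = 3×1 = 3; yellow/green (ppG_) = 1×3 = 3; yellow/albino (ppgg) = 1×1 = 1
Phenotype counts (out of 16): 9 purple/green, 3 purple/albino, 3 yellow/green, 1 yellow/albino
purple/albino: 3 out of 16 → fraction 3/16
Expected count = 3/16 × 768 = 144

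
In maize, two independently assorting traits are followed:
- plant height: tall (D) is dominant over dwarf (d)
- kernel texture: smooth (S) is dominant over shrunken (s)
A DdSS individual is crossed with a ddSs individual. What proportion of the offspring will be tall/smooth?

Dihybrid cross DdSS × ddSs — consider each gene separately:
plant height: Dd × dd → 2 Dd, 2 dd → 2 D_ : 2 dd (out of 4)
kernel texture: SS × Ss → 2 SS, 2 Ss → 4 S_ (out of 4)
Combine (counts out of 4 × 4 = 16): tall/smooth (D_S_) = 2×4 = 8; dwarf/smooth (ddS_) = 2×4 = 8
Phenotype counts (out of 16): 8 tall/smooth, 8 dwarf/smooth
tall/smooth: 8 out of 16
Probability: 8/16 = 1/2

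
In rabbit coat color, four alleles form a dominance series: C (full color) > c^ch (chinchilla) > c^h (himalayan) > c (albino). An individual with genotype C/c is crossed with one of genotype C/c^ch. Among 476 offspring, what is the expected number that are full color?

Cross: C/c × C/c^ch
Allele dominance: C > c^ch > c^h > c
Offspring genotypes: 1 C/C, 1 C/c^ch, 1 C/c, 1 c^ch/c
Phenotype counts: 3 full color, 1 chinchilla
full color: 3 out of 4 → fraction 3/4
Expected count = 3/4 × 476 = 357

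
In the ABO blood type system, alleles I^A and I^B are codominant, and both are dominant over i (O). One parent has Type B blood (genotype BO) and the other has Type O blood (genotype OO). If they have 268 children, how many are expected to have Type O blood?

Cross: BO × OO
Possible offspring genotypes: 2 BO, 2 OO
Blood type counts: 2 Type B, 2 Type O
Probability of Type O: 2/4 = 1/2
Expected count = 1/2 × 268 = 134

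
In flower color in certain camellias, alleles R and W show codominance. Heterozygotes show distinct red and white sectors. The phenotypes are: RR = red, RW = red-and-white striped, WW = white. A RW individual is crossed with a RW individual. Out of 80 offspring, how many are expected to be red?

Punnett square for RW × RW:
Offspring genotypes: 1 RR, 2 RW, 1 WW
Phenotype counts: 1 red, 2 red-and-white striped, 1 white
red: 1 out of 4 → fraction 1/4
Expected count = 1/4 × 80 = 20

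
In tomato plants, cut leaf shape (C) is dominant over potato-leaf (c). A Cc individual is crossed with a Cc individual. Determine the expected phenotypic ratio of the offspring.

Punnett square for Cc × Cc:
Offspring genotypes: 1 CC, 2 Cc, 1 cc
cut: 3, potato-leaf: 1
Ratio: 3:1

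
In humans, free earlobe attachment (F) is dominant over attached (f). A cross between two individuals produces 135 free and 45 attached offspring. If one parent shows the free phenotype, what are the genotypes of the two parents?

Observed offspring: 135 free, 45 attached
The observed ratio simplifies to 3:1. Attached (ff) offspring appear, so each parent must contribute one f allele. The parent stated to show free carries F, so it is Ff. The other parent is then either Ff or ff: Ff × ff would give a 1:1 split, whereas Ff × Ff gives 3:1 — matching the data. So both parents are heterozygous (Ff × Ff).
Parent genotypes: Ff × Ff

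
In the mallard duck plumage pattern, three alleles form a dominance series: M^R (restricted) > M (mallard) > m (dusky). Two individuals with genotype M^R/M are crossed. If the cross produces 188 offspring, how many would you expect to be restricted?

Cross: M^R/M × M^R/M
Allele dominance: M^R > M > m
Offspring genotypes: 1 M^R/M^R, 2 M^R/M, 1 M/M
Phenotype counts: 3 restricted, 1 mallard
restricted: 3 out of 4 → fraction 3/4
Expected count = 3/4 × 188 = 141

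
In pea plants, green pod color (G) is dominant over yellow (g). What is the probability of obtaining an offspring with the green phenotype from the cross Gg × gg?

Punnett square for Gg × gg:
Offspring genotypes: 2 Gg, 2 gg
Total offspring: 4
Count with target: 2
Probability: 2/4 = 1/2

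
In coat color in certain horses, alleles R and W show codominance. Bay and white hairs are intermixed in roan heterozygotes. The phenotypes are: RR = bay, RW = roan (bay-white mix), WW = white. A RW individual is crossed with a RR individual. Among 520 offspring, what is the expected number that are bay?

Punnett square for RW × RR:
Offspring genotypes: 2 RR, 2 RW
Phenotype counts: 2 bay, 2 roan (bay-white mix)
bay: 2 out of 4 → fraction 1/2
Expected count = 1/2 × 520 = 260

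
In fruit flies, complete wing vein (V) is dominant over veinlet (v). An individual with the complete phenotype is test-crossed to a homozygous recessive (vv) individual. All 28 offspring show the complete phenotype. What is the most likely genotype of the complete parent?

Test cross: ? × vv
All offspring are complete.
If the unknown parent were heterozygous (Vv), about half of 28 offspring would be veinlet; none are. The unknown parent is most likely homozygous dominant (VV).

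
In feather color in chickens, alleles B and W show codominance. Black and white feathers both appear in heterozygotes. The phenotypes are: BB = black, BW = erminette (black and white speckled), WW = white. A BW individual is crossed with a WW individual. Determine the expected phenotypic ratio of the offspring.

Punnett square for BW × WW:
Offspring genotypes: 2 BW, 2 WW
Phenotype counts: 2 erminette (black and white speckled), 2 white
Ratio: 1 erminette (black and white speckled) : 1 white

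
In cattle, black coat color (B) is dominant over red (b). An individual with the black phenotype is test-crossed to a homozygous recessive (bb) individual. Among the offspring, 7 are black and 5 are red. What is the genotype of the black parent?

Test cross: ? × bb
Offspring: 7 black, 5 red — approximately 1:1.
A 1:1 ratio in a test cross indicates the unknown parent is heterozygous (Bb).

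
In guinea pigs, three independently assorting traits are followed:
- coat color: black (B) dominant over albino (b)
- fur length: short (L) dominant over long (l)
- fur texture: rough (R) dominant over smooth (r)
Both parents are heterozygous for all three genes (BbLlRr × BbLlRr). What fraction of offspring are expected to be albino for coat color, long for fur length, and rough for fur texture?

Trihybrid cross: BbLlRr × BbLlRr
Each trait segregates independently with a 3:1 phenotypic ratio, so each gene contributes 3/4 (dominant) or 1/4 (recessive).
Target: albino (coat color), long (fur length), rough (fur texture)
Probability = product of independent per-trait probabilities
= 1/4 × 1/4 × 3/4 = 3/64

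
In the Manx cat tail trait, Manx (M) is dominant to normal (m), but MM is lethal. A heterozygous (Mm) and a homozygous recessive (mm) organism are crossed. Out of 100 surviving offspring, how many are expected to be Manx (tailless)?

Cross: Mm × mm
Punnett square offspring (before lethality): 2 Mm, 2 mm
No MM offspring are produced in this cross.
Manx (tailless): 2 out of 4 → fraction 1/2
Expected count = 1/2 × 100 = 50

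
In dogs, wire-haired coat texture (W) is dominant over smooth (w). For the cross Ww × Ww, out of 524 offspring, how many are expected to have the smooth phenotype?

Punnett square for Ww × Ww:
Offspring genotypes: 1 WW, 2 Ww, 1 ww
Total offspring: 4
Count with target: 1
Probability: 1/4
Expected count = 1/4 × 524 = 131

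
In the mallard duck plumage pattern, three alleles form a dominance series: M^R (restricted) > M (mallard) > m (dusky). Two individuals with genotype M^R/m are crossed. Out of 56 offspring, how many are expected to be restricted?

Cross: M^R/m × M^R/m
Allele dominance: M^R > M > m
Offspring genotypes: 1 M^R/M^R, 2 M^R/m, 1 m/m
Phenotype counts: 3 restricted, 1 dusky
restricted: 3 out of 4 → fraction 3/4
Expected count = 3/4 × 56 = 42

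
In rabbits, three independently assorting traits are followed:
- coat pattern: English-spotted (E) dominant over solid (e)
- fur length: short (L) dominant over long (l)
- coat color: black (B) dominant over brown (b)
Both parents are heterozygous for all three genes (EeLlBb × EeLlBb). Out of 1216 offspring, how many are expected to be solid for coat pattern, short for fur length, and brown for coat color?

Trihybrid cross: EeLlBb × EeLlBb
Each trait segregates independently with a 3:1 phenotypic ratio, so each gene contributes 3/4 (dominant) or 1/4 (recessive).
Target: solid (coat pattern), short (fur length), brown (coat color)
Probability = product of independent per-trait probabilities
= 1/4 × 3/4 × 1/4 = 3/64
Expected count = 3/64 × 1216 = 57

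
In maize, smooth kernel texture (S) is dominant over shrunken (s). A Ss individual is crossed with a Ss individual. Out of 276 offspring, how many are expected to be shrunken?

Punnett square for Ss × Ss:
Offspring genotypes: 1 SS, 2 Ss, 1 ss
smooth: 3, shrunken: 1
shrunken: 1 out of 4 → fraction 1/4
Expected count = 1/4 × 276 = 69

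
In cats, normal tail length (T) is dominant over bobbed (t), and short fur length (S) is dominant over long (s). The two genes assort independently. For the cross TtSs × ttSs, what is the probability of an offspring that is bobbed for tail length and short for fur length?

Dihybrid cross TtSs × ttSs — consider each gene separately:
tail length: Tt × tt → 2 Tt, 2 tt → 2 T_ : 2 tt (out of 4)
fur length: Ss × Ss → 1 SS, 2 Ss, 1 ss → 3 S_ : 1 ss (out of 4)
Looking for: bobbed (tt) and short (S_)
P(bobbed) = 2/4, P(short) = 3/4
P(both) = 2/4 × 3/4 = 6/16 = 3/8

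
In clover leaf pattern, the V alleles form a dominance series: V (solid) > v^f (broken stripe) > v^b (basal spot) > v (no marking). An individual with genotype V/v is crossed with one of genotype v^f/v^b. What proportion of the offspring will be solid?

Cross: V/v × v^f/v^b
Allele dominance: V > v^f > v^b > v
Offspring genotypes: 1 V/v^f, 1 V/v^b, 1 v^f/v, 1 v^b/v
Phenotype counts: 2 solid, 1 broken stripe, 1 basal spot
solid: 2 out of 4
Probability: 2/4 = 1/2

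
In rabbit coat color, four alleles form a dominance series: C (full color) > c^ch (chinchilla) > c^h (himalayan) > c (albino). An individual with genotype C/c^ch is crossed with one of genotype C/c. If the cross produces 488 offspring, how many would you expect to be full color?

Cross: C/c^ch × C/c
Allele dominance: C > c^ch > c^h > c
Offspring genotypes: 1 C/C, 1 C/c, 1 C/c^ch, 1 c^ch/c
Phenotype counts: 3 full color, 1 chinchilla
full color: 3 out of 4 → fraction 3/4
Expected count = 3/4 × 488 = 366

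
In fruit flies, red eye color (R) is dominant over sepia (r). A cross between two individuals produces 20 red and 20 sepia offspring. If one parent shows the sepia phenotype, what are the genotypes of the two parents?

Observed offspring: 20 red, 20 sepia
The observed ratio simplifies to 1:1. One parent shows sepia, so its genotype must be rr. A 1:1 offspring split requires the other parent to be heterozygous (Rr).
Parent genotypes: rr × Rr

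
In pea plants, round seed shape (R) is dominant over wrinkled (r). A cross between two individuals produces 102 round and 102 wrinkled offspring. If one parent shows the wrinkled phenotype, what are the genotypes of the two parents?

Observed offspring: 102 round, 102 wrinkled
The observed ratio simplifies to 1:1. One parent shows wrinkled, so its genotype must be rr. A 1:1 offspring split requires the other parent to be heterozygous (Rr).
Parent genotypes: rr × Rr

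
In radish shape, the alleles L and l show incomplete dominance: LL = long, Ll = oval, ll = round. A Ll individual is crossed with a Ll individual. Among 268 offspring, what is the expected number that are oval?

Punnett square for Ll × Ll:
Offspring genotypes: 1 LL, 2 Ll, 1 ll
Phenotype counts: 1 long, 2 oval, 1 round
oval: 2 out of 4 → fraction 1/2
Expected count = 1/2 × 268 = 134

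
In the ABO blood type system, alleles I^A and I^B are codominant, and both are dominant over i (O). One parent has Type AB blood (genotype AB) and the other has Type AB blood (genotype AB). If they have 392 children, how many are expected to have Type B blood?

Cross: AB × AB
Possible offspring genotypes: 1 AA, 2 AB, 1 BB
Blood type counts: 1 Type A, 2 Type AB, 1 Type B
Probability of Type B: 1/4
Expected count = 1/4 × 392 = 98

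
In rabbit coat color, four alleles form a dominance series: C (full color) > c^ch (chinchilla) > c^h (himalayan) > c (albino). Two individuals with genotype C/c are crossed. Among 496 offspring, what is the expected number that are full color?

Cross: C/c × C/c
Allele dominance: C > c^ch > c^h > c
Offspring genotypes: 1 C/C, 2 C/c, 1 c/c
Phenotype counts: 3 full color, 1 albino
full color: 3 out of 4 → fraction 3/4
Expected count = 3/4 × 496 = 372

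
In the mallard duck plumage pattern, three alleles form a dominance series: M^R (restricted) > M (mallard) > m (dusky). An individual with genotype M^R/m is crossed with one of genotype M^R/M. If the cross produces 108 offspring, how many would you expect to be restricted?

Cross: M^R/m × M^R/M
Allele dominance: M^R > M > m
Offspring genotypes: 1 M^R/M^R, 1 M^R/M, 1 M^R/m, 1 M/m
Phenotype counts: 3 restricted, 1 mallard
restricted: 3 out of 4 → fraction 3/4
Expected count = 3/4 × 108 = 81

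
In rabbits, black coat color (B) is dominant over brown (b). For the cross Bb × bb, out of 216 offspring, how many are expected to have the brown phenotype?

Punnett square for Bb × bb:
Offspring genotypes: 2 Bb, 2 bb
Total offspring: 4
Count with target: 2
Probability: 2/4 = 1/2
Expected count = 1/2 × 216 = 108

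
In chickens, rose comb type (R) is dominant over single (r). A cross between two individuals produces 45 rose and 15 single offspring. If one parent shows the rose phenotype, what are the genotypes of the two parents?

Observed offspring: 45 rose, 15 single
The observed ratio simplifies to 3:1. Single (rr) offspring appear, so each parent must contribute one r allele. The parent stated to show rose carries R, so it is Rr. The other parent is then either Rr or rr: Rr × rr would give a 1:1 split, whereas Rr × Rr gives 3:1 — matching the data. So both parents are heterozygous (Rr × Rr).
Parent genotypes: Rr × Rr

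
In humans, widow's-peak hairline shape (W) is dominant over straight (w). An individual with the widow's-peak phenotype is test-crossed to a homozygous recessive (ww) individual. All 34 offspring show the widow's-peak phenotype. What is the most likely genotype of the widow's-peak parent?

Test cross: ? × ww
All offspring are widow's-peak.
If the unknown parent were heterozygous (Ww), about half of 34 offspring would be straight; none are. The unknown parent is most likely homozygous dominant (WW).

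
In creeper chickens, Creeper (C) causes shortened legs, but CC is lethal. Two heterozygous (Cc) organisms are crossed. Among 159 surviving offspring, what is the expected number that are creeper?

Cross: Cc × Cc
Punnett square offspring (before lethality): 1 CC, 2 Cc, 1 cc
The CC genotype is lethal (embryos die); surviving offspring: 2 Cc, 1 cc
creeper: 2 out of 3 → fraction 2/3
Expected count = 2/3 × 159 = 106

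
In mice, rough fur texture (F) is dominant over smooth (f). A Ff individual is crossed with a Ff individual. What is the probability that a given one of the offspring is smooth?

Punnett square for Ff × Ff:
Offspring genotypes: 1 FF, 2 Ff, 1 ff
rough: 3, smooth: 1
smooth: 1 out of 4
Probability: 1/4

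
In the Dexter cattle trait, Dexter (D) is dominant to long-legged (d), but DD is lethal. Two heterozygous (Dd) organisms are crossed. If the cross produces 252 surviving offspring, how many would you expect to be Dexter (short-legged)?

Cross: Dd × Dd
Punnett square offspring (before lethality): 1 DD, 2 Dd, 1 dd
The DD genotype is lethal (embryos die); surviving offspring: 2 Dd, 1 dd
Dexter (short-legged): 2 out of 3 → fraction 2/3
Expected count = 2/3 × 252 = 168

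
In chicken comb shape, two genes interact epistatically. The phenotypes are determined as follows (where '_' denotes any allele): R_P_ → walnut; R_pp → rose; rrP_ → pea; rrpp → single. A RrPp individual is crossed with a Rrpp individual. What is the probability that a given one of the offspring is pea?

Cross: RrPp × Rrpp — consider each gene separately:
R gene: Rr × Rr → 1 RR, 2 Rr, 1 rr → 3 R_ : 1 rr (out of 4)
P gene: Pp × pp → 2 Pp, 2 pp → 2 P_ : 2 pp (out of 4)
Genotype classes (out of 4 × 4 = 16): R_P_ = 3×2 = 6; R_pp = 3×2 = 6; rrP_ = 1×2 = 2; rrpp = 1×2 = 2
Apply the phenotype rules: R_P_ (6) → walnut; R_pp (6) → rose; rrP_ (2) → pea; rrpp (2) → single
Phenotype counts (out of 16): 6 walnut, 6 rose, 2 pea, 2 single
pea: 2 out of 16
Probability: 2/16 = 1/8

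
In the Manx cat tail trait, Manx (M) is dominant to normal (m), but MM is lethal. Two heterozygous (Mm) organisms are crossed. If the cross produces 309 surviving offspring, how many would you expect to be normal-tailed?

Cross: Mm × Mm
Punnett square offspring (before lethality): 1 MM, 2 Mm, 1 mm
The MM genotype is lethal (embryos die); surviving offspring: 2 Mm, 1 mm
normal-tailed: 1 out of 3 → fraction 1/3
Expected count = 1/3 × 309 = 103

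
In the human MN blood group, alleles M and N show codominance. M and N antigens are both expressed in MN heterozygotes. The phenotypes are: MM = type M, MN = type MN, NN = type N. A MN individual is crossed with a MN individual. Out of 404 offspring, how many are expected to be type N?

Punnett square for MN × MN:
Offspring genotypes: 1 MM, 2 MN, 1 NN
Phenotype counts: 1 type M, 2 type MN, 1 type N
type N: 1 out of 4 → fraction 1/4
Expected count = 1/4 × 404 = 101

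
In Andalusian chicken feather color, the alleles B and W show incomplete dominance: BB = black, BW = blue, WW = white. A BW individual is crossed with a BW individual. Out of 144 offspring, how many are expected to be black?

Punnett square for BW × BW:
Offspring genotypes: 1 BB, 2 BW, 1 WW
Phenotype counts: 1 black, 2 blue, 1 white
black: 1 out of 4 → fraction 1/4
Expected count = 1/4 × 144 = 36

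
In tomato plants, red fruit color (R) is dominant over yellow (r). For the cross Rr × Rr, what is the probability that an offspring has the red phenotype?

Punnett square for Rr × Rr:
Offspring genotypes: 1 RR, 2 Rr, 1 rr
Total offspring: 4
Count with target: 3
Probability: 3/4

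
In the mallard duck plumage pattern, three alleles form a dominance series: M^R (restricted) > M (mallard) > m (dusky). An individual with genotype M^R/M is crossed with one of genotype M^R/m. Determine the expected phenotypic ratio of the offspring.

Cross: M^R/M × M^R/m
Allele dominance: M^R > M > m
Offspring genotypes: 1 M^R/M^R, 1 M^R/m, 1 M^R/M, 1 M/m
Phenotype counts: 3 restricted, 1 mallard
Ratio: 3 restricted : 1 mallard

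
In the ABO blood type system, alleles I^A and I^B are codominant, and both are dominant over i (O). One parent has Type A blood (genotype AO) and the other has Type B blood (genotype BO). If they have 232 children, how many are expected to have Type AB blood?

Cross: AO × BO
Possible offspring genotypes: 1 AB, 1 AO, 1 BO, 1 OO
Blood type counts: 1 Type AB, 1 Type A, 1 Type B, 1 Type O
Probability of Type AB: 1/4
Expected count = 1/4 × 232 = 58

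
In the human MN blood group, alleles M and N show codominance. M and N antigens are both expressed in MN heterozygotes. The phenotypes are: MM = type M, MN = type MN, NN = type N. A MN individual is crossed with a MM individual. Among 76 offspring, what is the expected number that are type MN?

Punnett square for MN × MM:
Offspring genotypes: 2 MM, 2 MN
Phenotype counts: 2 type M, 2 type MN
type MN: 2 out of 4 → fraction 1/2
Expected count = 1/2 × 76 = 38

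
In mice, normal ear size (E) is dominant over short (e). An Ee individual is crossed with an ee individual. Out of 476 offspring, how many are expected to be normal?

Punnett square for Ee × ee:
Offspring genotypes: 2 Ee, 2 ee
normal: 2, short: 2
normal: 2 out of 4 → fraction 1/2
Expected count = 1/2 × 476 = 238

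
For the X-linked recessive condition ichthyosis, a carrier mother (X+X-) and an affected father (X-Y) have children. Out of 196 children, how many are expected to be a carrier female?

Cross: X+X- × X-Y
Offspring: 1 X+X-, 1 X+Y, 1 X-X-, 1 X-Y
Probability of a carrier female: 1/4
Expected count = 1/4 × 196 = 49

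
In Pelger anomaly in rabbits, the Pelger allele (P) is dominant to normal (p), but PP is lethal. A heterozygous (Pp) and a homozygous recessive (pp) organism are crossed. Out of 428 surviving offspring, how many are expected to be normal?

Cross: Pp × pp
Punnett square offspring (before lethality): 2 Pp, 2 pp
No PP offspring are produced in this cross.
normal: 2 out of 4 → fraction 1/2
Expected count = 1/2 × 428 = 214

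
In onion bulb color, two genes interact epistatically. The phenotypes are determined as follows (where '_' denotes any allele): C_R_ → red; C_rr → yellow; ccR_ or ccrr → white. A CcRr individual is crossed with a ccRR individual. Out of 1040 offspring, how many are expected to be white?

Cross: CcRr × ccRR — consider each gene separately:
C gene: Cc × cc → 2 Cc, 2 cc → 2 C_ : 2 cc (out of 4)
R gene: Rr × RR → 2 RR, 2 Rr → 4 R_ (out of 4)
Genotype classes (out of 4 × 4 = 16): C_R_ = 2×4 = 8; ccR_ = 2×4 = 8
Apply the phenotype rules: C_R_ (8) → red; ccR_ (8) → white
Phenotype counts (out of 16): 8 red, 8 white
white: 8 out of 16 → fraction 1/2
Expected count = 1/2 × 1040 = 520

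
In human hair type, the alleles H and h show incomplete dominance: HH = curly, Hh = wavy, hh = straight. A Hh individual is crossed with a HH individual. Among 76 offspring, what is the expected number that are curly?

Punnett square for Hh × HH:
Offspring genotypes: 2 HH, 2 Hh
Phenotype counts: 2 curly, 2 wavy
curly: 2 out of 4 → fraction 1/2
Expected count = 1/2 × 76 = 38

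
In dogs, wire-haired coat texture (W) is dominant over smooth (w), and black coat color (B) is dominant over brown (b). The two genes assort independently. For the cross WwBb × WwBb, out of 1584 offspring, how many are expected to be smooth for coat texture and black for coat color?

Dihybrid cross WwBb × WwBb — consider each gene separately:
coat texture: Ww × Ww → 1 WW, 2 Ww, 1 ww → 3 W_ : 1 ww (out of 4)
coat color: Bb × Bb → 1 BB, 2 Bb, 1 bb → 3 B_ : 1 bb (out of 4)
Looking for: smooth (ww) and black (B_)
P(smooth) = 1/4, P(black) = 3/4
P(both) = 1/4 × 3/4 = 3/16
Expected count = 3/16 × 1584 = 297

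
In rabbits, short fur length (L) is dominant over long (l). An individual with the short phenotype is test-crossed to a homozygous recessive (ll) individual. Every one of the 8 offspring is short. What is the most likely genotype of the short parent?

Test cross: ? × ll
All offspring are short.
If the unknown parent were heterozygous (Ll), about half of 8 offspring would be long; none are. The unknown parent is most likely homozygous dominant (LL).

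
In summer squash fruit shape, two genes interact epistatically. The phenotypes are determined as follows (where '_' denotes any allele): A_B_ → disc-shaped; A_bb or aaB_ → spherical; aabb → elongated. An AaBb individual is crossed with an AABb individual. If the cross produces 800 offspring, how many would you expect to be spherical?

Cross: AaBb × AABb — consider each gene separately:
A gene: Aa × AA → 2 AA, 2 Aa → 4 A_ (out of 4)
B gene: Bb × Bb → 1 BB, 2 Bb, 1 bb → 3 B_ : 1 bb (out of 4)
Genotype classes (out of 4 × 4 = 16): A_B_ = 4×3 = 12; A_bb = 4×1 = 4
Apply the phenotype rules: A_B_ (12) → disc-shaped; A_bb (4) → spherical
Phenotype counts (out of 16): 12 disc-shaped, 4 spherical
spherical: 4 out of 16 → fraction 1/4
Expected count = 1/4 × 800 = 200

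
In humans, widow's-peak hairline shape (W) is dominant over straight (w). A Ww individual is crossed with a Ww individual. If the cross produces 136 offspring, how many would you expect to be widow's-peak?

Punnett square for Ww × Ww:
Offspring genotypes: 1 WW, 2 Ww, 1 ww
widow's-peak: 3, straight: 1
widow's-peak: 3 out of 4 → fraction 3/4
Expected count = 3/4 × 136 = 102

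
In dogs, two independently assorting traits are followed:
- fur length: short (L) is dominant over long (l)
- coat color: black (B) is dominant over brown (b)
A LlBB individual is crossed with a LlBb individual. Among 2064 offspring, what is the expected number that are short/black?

Dihybrid cross LlBB × LlBb — consider each gene separately:
fur length: Ll × Ll → 1 LL, 2 Ll, 1 ll → 3 L_ : 1 ll (out of 4)
coat color: BB × Bb → 2 BB, 2 Bb → 4 B_ (out of 4)
Combine (counts out of 4 × 4 = 16): short/black (L_B_) = 3×4 = 12; long/black (llB_) = 1×4 = 4
Phenotype counts (out of 16): 12 short/black, 4 long/black
short/black: 12 out of 16 → fraction 3/4
Expected count = 3/4 × 2064 = 1548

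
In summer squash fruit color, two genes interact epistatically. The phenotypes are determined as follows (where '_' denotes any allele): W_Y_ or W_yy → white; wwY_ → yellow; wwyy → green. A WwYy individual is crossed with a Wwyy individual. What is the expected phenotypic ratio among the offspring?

Cross: WwYy × Wwyy — consider each gene separately:
W gene: Ww × Ww → 1 WW, 2 Ww, 1 ww → 3 W_ : 1 ww (out of 4)
Y gene: Yy × yy → 2 Yy, 2 yy → 2 Y_ : 2 yy (out of 4)
Genotype classes (out of 4 × 4 = 16): W_Y_ = 3×2 = 6; W_yy = 3×2 = 6; wwY_ = 1×2 = 2; wwyy = 1×2 = 2
Apply the phenotype rules: W_Y_ (6) + W_yy (6) → white; wwY_ (2) → yellow; wwyy (2) → green
Phenotype counts (out of 16): 12 white, 2 yellow, 2 green
Ratio: 6 white : 1 yellow : 1 green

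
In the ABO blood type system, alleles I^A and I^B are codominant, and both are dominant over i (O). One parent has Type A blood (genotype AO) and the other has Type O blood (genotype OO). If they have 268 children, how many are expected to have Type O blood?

Cross: AO × OO
Possible offspring genotypes: 2 AO, 2 OO
Blood type counts: 2 Type A, 2 Type O
Probability of Type O: 2/4 = 1/2
Expected count = 1/2 × 268 = 134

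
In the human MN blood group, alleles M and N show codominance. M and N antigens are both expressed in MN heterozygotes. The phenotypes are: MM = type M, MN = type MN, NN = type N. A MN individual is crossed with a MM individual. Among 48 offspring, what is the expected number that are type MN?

Punnett square for MN × MM:
Offspring genotypes: 2 MM, 2 MN
Phenotype counts: 2 type M, 2 type MN
type MN: 2 out of 4 → fraction 1/2
Expected count = 1/2 × 48 = 24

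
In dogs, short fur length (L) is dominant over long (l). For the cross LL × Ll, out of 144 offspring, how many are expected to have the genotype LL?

Punnett square for LL × Ll:
Offspring genotypes: 2 LL, 2 Ll
Total offspring: 4
Count with target: 2
Probability: 2/4 = 1/2
Expected count = 1/2 × 144 = 72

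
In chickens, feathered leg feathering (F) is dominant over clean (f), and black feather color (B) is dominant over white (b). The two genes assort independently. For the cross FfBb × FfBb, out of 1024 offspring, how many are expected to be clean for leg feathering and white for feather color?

Dihybrid cross FfBb × FfBb — consider each gene separately:
leg feathering: Ff × Ff → 1 FF, 2 Ff, 1 ff → 3 F_ : 1 ff (out of 4)
feather color: Bb × Bb → 1 BB, 2 Bb, 1 bb → 3 B_ : 1 bb (out of 4)
Looking for: clean (ff) and white (bb)
P(clean) = 1/4, P(white) = 1/4
P(both) = 1/4 × 1/4 = 1/16
Expected count = 1/16 × 1024 = 64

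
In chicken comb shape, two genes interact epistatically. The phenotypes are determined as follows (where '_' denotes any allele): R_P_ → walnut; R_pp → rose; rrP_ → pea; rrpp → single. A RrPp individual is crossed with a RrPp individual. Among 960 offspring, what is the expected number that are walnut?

Cross: RrPp × RrPp — consider each gene separately:
R gene: Rr × Rr → 1 RR, 2 Rr, 1 rr → 3 R_ : 1 rr (out of 4)
P gene: Pp × Pp → 1 PP, 2 Pp, 1 pp → 3 P_ : 1 pp (out of 4)
Genotype classes (out of 4 × 4 = 16): R_P_ = 3×3 = 9; R_pp = 3×1 = 3; rrP_ = 1×3 = 3; rrpp = 1×1 = 1
Apply the phenotype rules: R_P_ (9) → walnut; R_pp (3) → rose; rrP_ (3) → pea; rrpp (1) → single
Phenotype counts (out of 16): 9 walnut, 3 rose, 3 pea, 1 single
walnut: 9 out of 16 → fraction 9/16
Expected count = 9/16 × 960 = 540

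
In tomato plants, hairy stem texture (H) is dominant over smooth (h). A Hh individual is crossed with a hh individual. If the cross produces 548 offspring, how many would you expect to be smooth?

Punnett square for Hh × hh:
Offspring genotypes: 2 Hh, 2 hh
hairy: 2, smooth: 2
smooth: 2 out of 4 → fraction 1/2
Expected count = 1/2 × 548 = 274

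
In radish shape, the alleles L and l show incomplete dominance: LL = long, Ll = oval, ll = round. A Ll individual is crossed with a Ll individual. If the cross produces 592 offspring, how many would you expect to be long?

Punnett square for Ll × Ll:
Offspring genotypes: 1 LL, 2 Ll, 1 ll
Phenotype counts: 1 long, 2 oval, 1 round
long: 1 out of 4 → fraction 1/4
Expected count = 1/4 × 592 = 148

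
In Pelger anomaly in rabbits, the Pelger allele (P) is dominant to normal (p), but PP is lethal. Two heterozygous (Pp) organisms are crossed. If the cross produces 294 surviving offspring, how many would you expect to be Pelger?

Cross: Pp × Pp
Punnett square offspring (before lethality): 1 PP, 2 Pp, 1 pp
The PP genotype is lethal (embryos die); surviving offspring: 2 Pp, 1 pp
Pelger: 2 out of 3 → fraction 2/3
Expected count = 2/3 × 294 = 196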